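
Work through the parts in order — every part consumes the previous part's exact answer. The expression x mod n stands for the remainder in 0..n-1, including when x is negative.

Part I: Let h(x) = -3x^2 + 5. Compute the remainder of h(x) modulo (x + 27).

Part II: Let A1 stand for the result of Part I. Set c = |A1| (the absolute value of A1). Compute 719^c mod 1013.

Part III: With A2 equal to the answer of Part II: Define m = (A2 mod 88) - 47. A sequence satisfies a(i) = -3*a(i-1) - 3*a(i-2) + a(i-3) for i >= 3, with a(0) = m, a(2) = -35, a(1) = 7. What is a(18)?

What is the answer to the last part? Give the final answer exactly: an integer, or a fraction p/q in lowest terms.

Part I: remainder = value at the root: -3*(-27)^2 + 5 = (-2187) + (5) = -2182; answer -2182
Part II: A1 = -2182; c = 2182; squarings mod 1013: 719^1=719, 719^2=331, 719^4=157, 719^8=337, 719^16=113, 719^32=613, 719^64=959, 719^128=890, 719^256=947, 719^512=304, 719^1024=233, 719^2048=600; 719^2182 = 719^2 * 719^4 * 719^128 * 719^2048 = 724 (mod 1013); answer 724
Part III: A2 = 724; m = -27; a(3) = -3*(-35) - 3*(7) + 1*(-27) = 57; iterating: a(3)=57, a(4)=-59, a(5)=-29, a(6)=321, a(7)=-935, a(8)=1813, a(9)=-2313, a(10)=565, a(11)=7057, a(12)=-25179, a(13)=54931, a(14)=-82199, a(15)=56625, a(16)=131653, a(17)=-647033, a(18)=1602765; answer 1602765

1602765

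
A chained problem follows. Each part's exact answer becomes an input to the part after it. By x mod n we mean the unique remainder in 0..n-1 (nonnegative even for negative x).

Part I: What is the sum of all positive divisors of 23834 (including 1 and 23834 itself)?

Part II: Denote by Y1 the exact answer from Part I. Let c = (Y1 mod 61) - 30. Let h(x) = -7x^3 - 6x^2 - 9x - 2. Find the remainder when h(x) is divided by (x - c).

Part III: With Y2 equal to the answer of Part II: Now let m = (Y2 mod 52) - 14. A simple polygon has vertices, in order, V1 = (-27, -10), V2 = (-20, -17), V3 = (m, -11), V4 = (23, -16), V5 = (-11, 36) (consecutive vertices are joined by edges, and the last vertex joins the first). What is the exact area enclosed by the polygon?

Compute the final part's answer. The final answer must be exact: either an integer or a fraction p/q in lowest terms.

Part I: 23834 = 2 * 17 * 701; sigma = (1 + 2) * (1 + 17) * (1 + 701) = 3 * 18 * 702 = 37908; answer 37908
Part II: Y1 = 37908; c = -3; remainder = value at the root: -7*(-3)^3 - 6*(-3)^2 - 9*(-3)^1 - 2 = (189) + (-54) + (27) + (-2) = 160; answer 160
Part III: Y2 = 160; m = -10; cross terms: (-27*-17 - -20*-10)=259, (-20*-11 - -10*-17)=50, (-10*-16 - 23*-11)=413, (23*36 - -11*-16)=652, (-11*-10 - -27*36)=1082; twice the area = |2456| = 2456; area = 1228; answer 1228

1228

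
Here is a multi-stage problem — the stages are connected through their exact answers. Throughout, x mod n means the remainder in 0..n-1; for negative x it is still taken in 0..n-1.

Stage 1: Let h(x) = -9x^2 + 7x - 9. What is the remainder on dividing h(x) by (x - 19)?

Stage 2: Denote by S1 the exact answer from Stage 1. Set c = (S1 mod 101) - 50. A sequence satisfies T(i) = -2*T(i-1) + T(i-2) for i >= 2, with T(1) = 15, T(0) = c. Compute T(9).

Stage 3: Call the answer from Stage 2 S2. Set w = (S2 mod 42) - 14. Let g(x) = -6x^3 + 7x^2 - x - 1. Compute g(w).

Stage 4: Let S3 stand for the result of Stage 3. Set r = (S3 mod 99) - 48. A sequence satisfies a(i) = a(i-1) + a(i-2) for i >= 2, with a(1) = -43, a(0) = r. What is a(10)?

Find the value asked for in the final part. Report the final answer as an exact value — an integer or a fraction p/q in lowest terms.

Stage 1: remainder = value at the root: -9*(19)^2 + 7*(19)^1 - 9 = (-3249) + (133) + (-9) = -3125; answer -3125
Stage 2: S1 = -3125; c = -44; T(2) = -2*(15) + 1*(-44) = -74; iterating: T(2)=-74, T(3)=163, T(4)=-400, T(5)=963, T(6)=-2326, T(7)=5615, T(8)=-13556, T(9)=32727; answer 32727
Stage 3: S2 = 32727; w = -5; -6*(-5)^3 + 7*(-5)^2 - 1*(-5)^1 - 1 = (750) + (175) + (5) + (-1) = 929; answer 929
Stage 4: S3 = 929; r = -10; a(2) = 1*(-43) + 1*(-10) = -53; iterating: a(2)=-53, a(3)=-96, a(4)=-149, a(5)=-245, a(6)=-394, a(7)=-639, a(8)=-1033, a(9)=-1672, a(10)=-2705; answer -2705

-2705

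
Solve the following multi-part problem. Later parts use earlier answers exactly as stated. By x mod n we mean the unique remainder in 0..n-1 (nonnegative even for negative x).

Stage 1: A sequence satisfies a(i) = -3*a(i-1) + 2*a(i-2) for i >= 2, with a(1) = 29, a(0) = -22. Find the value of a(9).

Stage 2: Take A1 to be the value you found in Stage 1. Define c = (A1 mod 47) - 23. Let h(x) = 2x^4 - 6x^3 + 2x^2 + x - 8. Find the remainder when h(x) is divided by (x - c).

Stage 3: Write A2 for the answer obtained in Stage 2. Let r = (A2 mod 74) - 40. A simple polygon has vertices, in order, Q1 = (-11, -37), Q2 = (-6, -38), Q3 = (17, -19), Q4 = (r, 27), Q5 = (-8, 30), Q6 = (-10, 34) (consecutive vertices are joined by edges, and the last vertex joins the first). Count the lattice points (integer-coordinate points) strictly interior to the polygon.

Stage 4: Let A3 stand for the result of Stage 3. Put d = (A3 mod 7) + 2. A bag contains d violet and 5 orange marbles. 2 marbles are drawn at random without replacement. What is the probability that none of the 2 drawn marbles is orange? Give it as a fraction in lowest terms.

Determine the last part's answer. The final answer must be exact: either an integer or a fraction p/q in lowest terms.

Stage 1: a(2) = -3*(29) + 2*(-22) = -131; iterating: a(2)=-131, a(3)=451, a(4)=-1615, a(5)=5747, a(6)=-20471, a(7)=72907, a(8)=-259663, a(9)=924803; answer 924803
Stage 2: A1 = 924803; c = 8; remainder = value at the root: 2*(8)^4 - 6*(8)^3 + 2*(8)^2 + 1*(8)^1 - 8 = (8192) + (-3072) + (128) + (8) + (-8) = 5248; answer 5248
Stage 3: A2 = 5248; r = 28; cross terms: (-11*-38 - -6*-37)=196, (-6*-19 - 17*-38)=760, (17*27 - 28*-19)=991, (28*30 - -8*27)=1056, (-8*34 - -10*30)=28, (-10*-37 - -11*34)=744; twice the area = |3775| = 3775; area = 3775/2; boundary points = 1 + 1 + 1 + 3 + 2 + 1 = 9; strictly interior points = area - boundary/2 + 1 = 1884; answer 1884
Stage 4: A3 = 1884; d = 3; total draws C(8,2) = 28; favorable C(3,2) = 3; P = 3/28; answer 3/28

3/28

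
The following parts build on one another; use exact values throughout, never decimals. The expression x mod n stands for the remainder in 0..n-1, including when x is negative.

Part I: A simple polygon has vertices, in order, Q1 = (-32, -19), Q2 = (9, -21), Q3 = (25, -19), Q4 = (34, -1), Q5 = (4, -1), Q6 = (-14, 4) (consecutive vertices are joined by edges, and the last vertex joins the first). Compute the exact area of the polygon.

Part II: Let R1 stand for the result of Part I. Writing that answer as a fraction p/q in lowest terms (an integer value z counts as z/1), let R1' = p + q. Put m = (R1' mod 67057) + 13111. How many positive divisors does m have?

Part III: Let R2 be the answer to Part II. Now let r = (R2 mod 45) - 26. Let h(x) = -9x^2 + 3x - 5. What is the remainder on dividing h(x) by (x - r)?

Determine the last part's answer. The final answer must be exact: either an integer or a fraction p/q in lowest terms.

-1811

Part I: cross terms: (-32*-21 - 9*-19)=843, (9*-19 - 25*-21)=354, (25*-1 - 34*-19)=621, (34*-1 - 4*-1)=-30, (4*4 - -14*-1)=2, (-14*-19 - -32*4)=394; twice the area = |2184| = 2184; area = 1092; answer 1092
Part II: R1 = 1092; threaded value p + q = 1093; m = 14204; 14204 = 2^2 * 53 * 67; number of divisors = (2+1) * (1+1) * (1+1) = 12; answer 12
Part III: R2 = 12; r = -14; remainder = value at the root: -9*(-14)^2 + 3*(-14)^1 - 5 = (-1764) + (-42) + (-5) = -1811; answer -1811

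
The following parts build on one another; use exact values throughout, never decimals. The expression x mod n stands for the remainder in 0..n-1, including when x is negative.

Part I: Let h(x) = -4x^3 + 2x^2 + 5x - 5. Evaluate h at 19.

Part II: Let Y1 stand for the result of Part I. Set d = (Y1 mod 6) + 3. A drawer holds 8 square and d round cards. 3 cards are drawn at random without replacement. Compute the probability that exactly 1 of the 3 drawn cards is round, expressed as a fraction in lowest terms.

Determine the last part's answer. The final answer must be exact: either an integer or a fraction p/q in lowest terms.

28/65

Part I: -4*(19)^3 + 2*(19)^2 + 5*(19)^1 - 5 = (-27436) + (722) + (95) + (-5) = -26624; answer -26624
Part II: Y1 = -26624; d = 7; total draws C(15,3) = 455; favorable C(7,1)*C(8,2) = 196; P = 28/65; answer 28/65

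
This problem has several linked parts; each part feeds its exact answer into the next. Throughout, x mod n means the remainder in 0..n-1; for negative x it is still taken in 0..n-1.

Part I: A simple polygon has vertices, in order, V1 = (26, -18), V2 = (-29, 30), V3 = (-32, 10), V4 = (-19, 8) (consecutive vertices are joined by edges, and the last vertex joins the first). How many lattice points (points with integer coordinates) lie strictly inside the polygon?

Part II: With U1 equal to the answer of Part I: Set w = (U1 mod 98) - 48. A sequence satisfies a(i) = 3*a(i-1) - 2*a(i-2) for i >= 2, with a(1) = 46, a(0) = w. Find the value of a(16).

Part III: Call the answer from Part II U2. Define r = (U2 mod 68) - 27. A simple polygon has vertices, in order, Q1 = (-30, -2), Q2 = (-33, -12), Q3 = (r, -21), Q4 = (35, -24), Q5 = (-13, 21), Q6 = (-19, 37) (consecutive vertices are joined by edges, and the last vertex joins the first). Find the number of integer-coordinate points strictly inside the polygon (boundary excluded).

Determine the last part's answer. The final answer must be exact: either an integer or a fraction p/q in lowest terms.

1499

Part I: cross terms: (26*30 - -29*-18)=258, (-29*10 - -32*30)=670, (-32*8 - -19*10)=-66, (-19*-18 - 26*8)=134; twice the area = |996| = 996; area = 498; boundary points = 1 + 1 + 1 + 1 = 4; strictly interior points = area - boundary/2 + 1 = 497; answer 497
Part II: U1 = 497; w = -41; a(2) = 3*(46) - 2*(-41) = 220; iterating: a(2)=220, a(3)=568, a(4)=1264, a(5)=2656, a(6)=5440, a(7)=11008, a(8)=22144, a(9)=44416, a(10)=88960, a(11)=178048, a(12)=356224, a(13)=712576, a(14)=1425280, a(15)=2850688, a(16)=5701504; answer 5701504
Part III: U2 = 5701504; r = 17; cross terms: (-30*-12 - -33*-2)=294, (-33*-21 - 17*-12)=897, (17*-24 - 35*-21)=327, (35*21 - -13*-24)=423, (-13*37 - -19*21)=-82, (-19*-2 - -30*37)=1148; twice the area = |3007| = 3007; area = 3007/2; boundary points = 1 + 1 + 3 + 3 + 2 + 1 = 11; strictly interior points = area - boundary/2 + 1 = 1499; answer 1499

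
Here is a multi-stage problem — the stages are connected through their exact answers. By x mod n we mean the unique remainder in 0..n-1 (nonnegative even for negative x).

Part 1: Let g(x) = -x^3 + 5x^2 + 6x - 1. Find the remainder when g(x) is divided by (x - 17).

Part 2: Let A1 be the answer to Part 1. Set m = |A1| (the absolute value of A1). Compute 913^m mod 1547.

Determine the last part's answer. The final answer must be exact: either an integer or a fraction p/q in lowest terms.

1095

Part 1: remainder = value at the root: -1*(17)^3 + 5*(17)^2 + 6*(17)^1 - 1 = (-4913) + (1445) + (102) + (-1) = -3367; answer -3367
Part 2: A1 = -3367; m = 3367; squarings mod 1547: 913^1=913, 913^2=1283, 913^4=81, 913^8=373, 913^16=1446, 913^32=919, 913^64=1446, 913^128=919, 913^256=1446, 913^512=919, 913^1024=1446, 913^2048=919; 913^3367 = 913^1 * 913^2 * 913^4 * 913^32 * 913^256 * 913^1024 * 913^2048 = 1095 (mod 1547); answer 1095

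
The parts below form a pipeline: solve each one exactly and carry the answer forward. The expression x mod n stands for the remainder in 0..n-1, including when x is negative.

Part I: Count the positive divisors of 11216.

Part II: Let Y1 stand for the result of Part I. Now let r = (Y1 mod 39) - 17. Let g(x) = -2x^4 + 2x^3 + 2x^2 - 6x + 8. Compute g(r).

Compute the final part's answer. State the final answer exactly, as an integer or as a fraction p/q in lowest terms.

Part I: 11216 = 2^4 * 701; number of divisors = (4+1) * (1+1) = 10; answer 10
Part II: Y1 = 10; r = -7; -2*(-7)^4 + 2*(-7)^3 + 2*(-7)^2 - 6*(-7)^1 + 8 = (-4802) + (-686) + (98) + (42) + (8) = -5340; answer -5340

-5340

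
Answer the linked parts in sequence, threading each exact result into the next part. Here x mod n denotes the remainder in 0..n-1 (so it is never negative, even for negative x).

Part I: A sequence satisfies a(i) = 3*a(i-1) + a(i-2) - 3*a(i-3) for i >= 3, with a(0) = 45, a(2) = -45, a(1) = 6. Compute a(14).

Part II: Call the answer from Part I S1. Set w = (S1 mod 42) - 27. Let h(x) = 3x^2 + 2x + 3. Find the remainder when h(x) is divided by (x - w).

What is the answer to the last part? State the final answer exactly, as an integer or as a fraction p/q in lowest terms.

Part I: a(3) = 3*(-45) + 1*(6) - 3*(45) = -264; iterating: a(3)=-264, a(4)=-855, a(5)=-2694, a(6)=-8145, a(7)=-24564, a(8)=-73755, a(9)=-221394, a(10)=-664245, a(11)=-1992864, a(12)=-5978655, a(13)=-17936094, a(14)=-53808345; answer -53808345
Part II: S1 = -53808345; w = 12; remainder = value at the root: 3*(12)^2 + 2*(12)^1 + 3 = (432) + (24) + (3) = 459; answer 459

459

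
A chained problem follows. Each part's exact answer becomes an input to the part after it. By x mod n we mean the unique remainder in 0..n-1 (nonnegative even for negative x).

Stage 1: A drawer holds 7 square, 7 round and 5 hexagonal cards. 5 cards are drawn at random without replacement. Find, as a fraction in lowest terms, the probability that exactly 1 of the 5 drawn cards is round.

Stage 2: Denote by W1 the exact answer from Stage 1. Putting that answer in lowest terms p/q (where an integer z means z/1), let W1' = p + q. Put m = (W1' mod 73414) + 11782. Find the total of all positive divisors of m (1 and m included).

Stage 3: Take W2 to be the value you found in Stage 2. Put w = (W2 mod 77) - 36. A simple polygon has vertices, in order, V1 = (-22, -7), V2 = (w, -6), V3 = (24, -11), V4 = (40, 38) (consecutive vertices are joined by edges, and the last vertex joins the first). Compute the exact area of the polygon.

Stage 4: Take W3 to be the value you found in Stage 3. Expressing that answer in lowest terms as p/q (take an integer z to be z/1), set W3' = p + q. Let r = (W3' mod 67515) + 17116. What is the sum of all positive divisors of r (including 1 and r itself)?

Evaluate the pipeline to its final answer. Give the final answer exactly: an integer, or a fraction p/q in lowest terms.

Stage 1: total draws C(19,5) = 11628; favorable C(7,1)*C(12,4) = 3465; P = 385/1292; answer 385/1292
Stage 2: W1 = 385/1292; threaded value p + q = 1677; m = 13459; 13459 = 43 * 313; sigma = (1 + 43) * (1 + 313) = 44 * 314 = 13816; answer 13816
Stage 3: W2 = 13816; w = -3; cross terms: (-22*-6 - -3*-7)=111, (-3*-11 - 24*-6)=177, (24*38 - 40*-11)=1352, (40*-7 - -22*38)=556; twice the area = |2196| = 2196; area = 1098; answer 1098
Stage 4: W3 = 1098; threaded value p + q = 1099; r = 18215; 18215 = 5 * 3643; sigma = (1 + 5) * (1 + 3643) = 6 * 3644 = 21864; answer 21864

21864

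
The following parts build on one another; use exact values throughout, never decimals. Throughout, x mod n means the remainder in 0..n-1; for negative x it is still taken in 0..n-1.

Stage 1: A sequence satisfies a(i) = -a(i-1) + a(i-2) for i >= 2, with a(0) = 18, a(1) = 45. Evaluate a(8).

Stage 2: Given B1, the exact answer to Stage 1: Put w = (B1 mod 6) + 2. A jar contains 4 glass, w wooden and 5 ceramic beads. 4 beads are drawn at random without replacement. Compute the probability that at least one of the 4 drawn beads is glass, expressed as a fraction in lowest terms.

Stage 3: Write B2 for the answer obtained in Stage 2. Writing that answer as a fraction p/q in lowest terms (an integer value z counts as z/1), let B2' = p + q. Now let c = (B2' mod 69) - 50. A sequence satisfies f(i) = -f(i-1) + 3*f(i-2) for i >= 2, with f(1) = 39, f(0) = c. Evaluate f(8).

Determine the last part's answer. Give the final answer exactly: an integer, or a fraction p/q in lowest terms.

Stage 1: a(2) = -1*(45) + 1*(18) = -27; iterating: a(2)=-27, a(3)=72, a(4)=-99, a(5)=171, a(6)=-270, a(7)=441, a(8)=-711; answer -711
Stage 2: B1 = -711; w = 5; total draws C(14,4) = 1001; complement C(10,4) = 210; favorable 1001 - 210 = 791; P = 113/143; answer 113/143
Stage 3: B2 = 113/143; threaded value p + q = 256; c = -1; f(2) = -1*(39) + 3*(-1) = -42; iterating: f(2)=-42, f(3)=159, f(4)=-285, f(5)=762, f(6)=-1617, f(7)=3903, f(8)=-8754; answer -8754

-8754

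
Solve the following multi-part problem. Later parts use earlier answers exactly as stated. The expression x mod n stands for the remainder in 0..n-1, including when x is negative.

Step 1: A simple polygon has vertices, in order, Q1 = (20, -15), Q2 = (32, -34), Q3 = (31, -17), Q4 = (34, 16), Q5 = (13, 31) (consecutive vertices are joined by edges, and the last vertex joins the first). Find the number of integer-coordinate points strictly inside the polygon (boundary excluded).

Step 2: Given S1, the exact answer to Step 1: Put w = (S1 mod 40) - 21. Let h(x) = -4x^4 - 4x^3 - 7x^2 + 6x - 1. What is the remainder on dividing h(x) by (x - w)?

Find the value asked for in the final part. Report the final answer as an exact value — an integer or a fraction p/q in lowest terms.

-478

Step 1: cross terms: (20*-34 - 32*-15)=-200, (32*-17 - 31*-34)=510, (31*16 - 34*-17)=1074, (34*31 - 13*16)=846, (13*-15 - 20*31)=-815; twice the area = |1415| = 1415; area = 1415/2; boundary points = 1 + 1 + 3 + 3 + 1 = 9; strictly interior points = area - boundary/2 + 1 = 704; answer 704
Step 2: S1 = 704; w = 3; remainder = value at the root: -4*(3)^4 - 4*(3)^3 - 7*(3)^2 + 6*(3)^1 - 1 = (-324) + (-108) + (-63) + (18) + (-1) = -478; answer -478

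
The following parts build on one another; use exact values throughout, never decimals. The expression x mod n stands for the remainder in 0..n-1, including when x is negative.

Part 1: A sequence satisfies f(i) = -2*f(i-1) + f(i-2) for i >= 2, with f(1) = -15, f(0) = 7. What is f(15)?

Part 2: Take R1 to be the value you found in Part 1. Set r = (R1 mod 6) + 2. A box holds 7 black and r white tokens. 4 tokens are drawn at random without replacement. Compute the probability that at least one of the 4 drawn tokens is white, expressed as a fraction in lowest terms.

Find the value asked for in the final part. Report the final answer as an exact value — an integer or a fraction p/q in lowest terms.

Part 1: f(2) = -2*(-15) + 1*(7) = 37; iterating: f(2)=37, f(3)=-89, f(4)=215, f(5)=-519, f(6)=1253, f(7)=-3025, f(8)=7303, f(9)=-17631, f(10)=42565, f(11)=-102761, f(12)=248087, f(13)=-598935, f(14)=1445957, f(15)=-3490849; answer -3490849
Part 2: R1 = -3490849; r = 7; total draws C(14,4) = 1001; complement C(7,4) = 35; favorable 1001 - 35 = 966; P = 138/143; answer 138/143

138/143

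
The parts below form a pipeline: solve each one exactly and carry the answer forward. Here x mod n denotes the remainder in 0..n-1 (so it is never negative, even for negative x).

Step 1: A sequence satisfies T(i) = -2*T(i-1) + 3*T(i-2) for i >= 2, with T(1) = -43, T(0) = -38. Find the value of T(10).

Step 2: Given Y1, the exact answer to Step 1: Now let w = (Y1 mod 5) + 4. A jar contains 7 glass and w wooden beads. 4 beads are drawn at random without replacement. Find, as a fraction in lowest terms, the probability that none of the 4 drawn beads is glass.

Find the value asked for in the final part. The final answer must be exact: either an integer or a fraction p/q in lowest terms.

Step 1: T(2) = -2*(-43) + 3*(-38) = -28; iterating: T(2)=-28, T(3)=-73, T(4)=62, T(5)=-343, T(6)=872, T(7)=-2773, T(8)=8162, T(9)=-24643, T(10)=73772; answer 73772
Step 2: Y1 = 73772; w = 6; total draws C(13,4) = 715; favorable C(6,4) = 15; P = 3/143; answer 3/143

3/143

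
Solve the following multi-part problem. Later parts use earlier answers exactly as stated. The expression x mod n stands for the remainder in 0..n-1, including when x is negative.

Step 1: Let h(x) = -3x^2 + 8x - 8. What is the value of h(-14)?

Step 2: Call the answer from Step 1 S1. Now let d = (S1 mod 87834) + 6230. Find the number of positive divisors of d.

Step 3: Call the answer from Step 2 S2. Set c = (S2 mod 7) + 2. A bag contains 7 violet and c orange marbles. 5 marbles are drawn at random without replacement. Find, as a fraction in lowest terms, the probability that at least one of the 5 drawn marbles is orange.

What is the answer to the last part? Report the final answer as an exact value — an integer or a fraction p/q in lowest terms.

Step 1: -3*(-14)^2 + 8*(-14)^1 - 8 = (-588) + (-112) + (-8) = -708; answer -708
Step 2: S1 = -708; d = 93356; 93356 = 2^2 * 23339; number of divisors = (2+1) * (1+1) = 6; answer 6
Step 3: S2 = 6; c = 8; total draws C(15,5) = 3003; complement C(7,5) = 21; favorable 3003 - 21 = 2982; P = 142/143; answer 142/143

142/143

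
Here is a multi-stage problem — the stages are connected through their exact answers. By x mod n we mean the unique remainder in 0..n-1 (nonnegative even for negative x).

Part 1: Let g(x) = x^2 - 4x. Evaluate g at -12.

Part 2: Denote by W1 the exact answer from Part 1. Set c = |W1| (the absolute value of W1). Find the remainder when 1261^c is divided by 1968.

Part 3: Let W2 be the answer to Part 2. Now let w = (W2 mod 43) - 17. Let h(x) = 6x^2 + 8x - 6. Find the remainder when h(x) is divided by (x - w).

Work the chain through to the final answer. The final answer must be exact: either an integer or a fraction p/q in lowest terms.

Part 1: 1*(-12)^2 - 4*(-12)^1 = (144) + (48) = 192; answer 192
Part 2: W1 = 192; c = 192; squarings mod 1968: 1261^1=1261, 1261^2=1945, 1261^4=529, 1261^8=385, 1261^16=625, 1261^32=961, 1261^64=529, 1261^128=385; 1261^192 = 1261^64 * 1261^128 = 961 (mod 1968); answer 961
Part 3: W2 = 961; w = -2; remainder = value at the root: 6*(-2)^2 + 8*(-2)^1 - 6 = (24) + (-16) + (-6) = 2; answer 2

2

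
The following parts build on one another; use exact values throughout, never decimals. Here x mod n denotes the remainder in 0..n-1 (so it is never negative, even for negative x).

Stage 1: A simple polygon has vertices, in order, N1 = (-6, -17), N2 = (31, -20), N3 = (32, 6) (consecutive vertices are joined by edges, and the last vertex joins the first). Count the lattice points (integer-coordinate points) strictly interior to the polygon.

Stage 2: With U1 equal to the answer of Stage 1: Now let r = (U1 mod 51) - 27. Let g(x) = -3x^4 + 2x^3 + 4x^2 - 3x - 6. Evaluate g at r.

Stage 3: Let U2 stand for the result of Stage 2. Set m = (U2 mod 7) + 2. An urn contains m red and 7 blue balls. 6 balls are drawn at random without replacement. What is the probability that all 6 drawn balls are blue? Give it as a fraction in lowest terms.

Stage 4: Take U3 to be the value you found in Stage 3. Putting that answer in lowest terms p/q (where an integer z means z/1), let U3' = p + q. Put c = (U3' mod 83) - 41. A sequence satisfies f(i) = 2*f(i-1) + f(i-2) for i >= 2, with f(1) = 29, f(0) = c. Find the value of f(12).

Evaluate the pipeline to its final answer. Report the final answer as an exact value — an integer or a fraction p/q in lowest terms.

Stage 1: cross terms: (-6*-20 - 31*-17)=647, (31*6 - 32*-20)=826, (32*-17 - -6*6)=-508; twice the area = |965| = 965; area = 965/2; boundary points = 1 + 1 + 1 = 3; strictly interior points = area - boundary/2 + 1 = 482; answer 482
Stage 2: U1 = 482; r = -4; -3*(-4)^4 + 2*(-4)^3 + 4*(-4)^2 - 3*(-4)^1 - 6 = (-768) + (-128) + (64) + (12) + (-6) = -826; answer -826
Stage 3: U2 = -826; m = 2; total draws C(9,6) = 84; favorable C(7,6) = 7; P = 1/12; answer 1/12
Stage 4: U3 = 1/12; threaded value p + q = 13; c = -28; f(2) = 2*(29) + 1*(-28) = 30; iterating: f(2)=30, f(3)=89, f(4)=208, f(5)=505, f(6)=1218, f(7)=2941, f(8)=7100, f(9)=17141, f(10)=41382, f(11)=99905, f(12)=241192; answer 241192

241192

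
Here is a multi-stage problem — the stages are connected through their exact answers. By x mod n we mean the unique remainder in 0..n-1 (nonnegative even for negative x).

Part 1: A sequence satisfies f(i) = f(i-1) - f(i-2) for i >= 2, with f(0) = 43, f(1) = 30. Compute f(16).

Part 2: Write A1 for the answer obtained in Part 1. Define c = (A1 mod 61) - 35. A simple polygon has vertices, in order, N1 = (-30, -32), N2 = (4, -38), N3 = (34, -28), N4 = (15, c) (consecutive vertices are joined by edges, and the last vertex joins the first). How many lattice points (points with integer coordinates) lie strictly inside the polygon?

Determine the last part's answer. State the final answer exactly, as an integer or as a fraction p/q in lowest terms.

1060

Part 1: f(2) = 1*(30) - 1*(43) = -13; iterating: f(2)=-13, f(3)=-43, f(4)=-30, f(5)=13, f(6)=43, f(7)=30, f(8)=-13, f(9)=-43, f(10)=-30, f(11)=13, f(12)=43, f(13)=30, f(14)=-13, f(15)=-43, f(16)=-30; answer -30
Part 2: A1 = -30; c = -4; cross terms: (-30*-38 - 4*-32)=1268, (4*-28 - 34*-38)=1180, (34*-4 - 15*-28)=284, (15*-32 - -30*-4)=-600; twice the area = |2132| = 2132; area = 1066; boundary points = 2 + 10 + 1 + 1 = 14; strictly interior points = area - boundary/2 + 1 = 1060; answer 1060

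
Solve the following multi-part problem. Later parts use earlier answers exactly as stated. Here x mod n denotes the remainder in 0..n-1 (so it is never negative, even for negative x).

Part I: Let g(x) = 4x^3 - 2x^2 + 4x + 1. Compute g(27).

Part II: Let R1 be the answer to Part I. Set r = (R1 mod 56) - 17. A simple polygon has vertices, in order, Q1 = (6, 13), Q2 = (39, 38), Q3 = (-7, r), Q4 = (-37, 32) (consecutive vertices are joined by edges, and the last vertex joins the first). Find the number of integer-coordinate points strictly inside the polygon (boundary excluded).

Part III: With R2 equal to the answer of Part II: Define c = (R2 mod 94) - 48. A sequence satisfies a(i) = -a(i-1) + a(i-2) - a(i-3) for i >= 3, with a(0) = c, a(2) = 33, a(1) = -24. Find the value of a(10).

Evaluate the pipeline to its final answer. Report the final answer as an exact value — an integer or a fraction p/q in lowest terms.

Part I: 4*(27)^3 - 2*(27)^2 + 4*(27)^1 + 1 = (78732) + (-1458) + (108) + (1) = 77383; answer 77383
Part II: R1 = 77383; r = 30; cross terms: (6*38 - 39*13)=-279, (39*30 - -7*38)=1436, (-7*32 - -37*30)=886, (-37*13 - 6*32)=-673; twice the area = |1370| = 1370; area = 685; boundary points = 1 + 2 + 2 + 1 = 6; strictly interior points = area - boundary/2 + 1 = 683; answer 683
Part III: R2 = 683; c = -23; a(3) = -1*(33) + 1*(-24) - 1*(-23) = -34; iterating: a(3)=-34, a(4)=91, a(5)=-158, a(6)=283, a(7)=-532, a(8)=973, a(9)=-1788, a(10)=3293; answer 3293

3293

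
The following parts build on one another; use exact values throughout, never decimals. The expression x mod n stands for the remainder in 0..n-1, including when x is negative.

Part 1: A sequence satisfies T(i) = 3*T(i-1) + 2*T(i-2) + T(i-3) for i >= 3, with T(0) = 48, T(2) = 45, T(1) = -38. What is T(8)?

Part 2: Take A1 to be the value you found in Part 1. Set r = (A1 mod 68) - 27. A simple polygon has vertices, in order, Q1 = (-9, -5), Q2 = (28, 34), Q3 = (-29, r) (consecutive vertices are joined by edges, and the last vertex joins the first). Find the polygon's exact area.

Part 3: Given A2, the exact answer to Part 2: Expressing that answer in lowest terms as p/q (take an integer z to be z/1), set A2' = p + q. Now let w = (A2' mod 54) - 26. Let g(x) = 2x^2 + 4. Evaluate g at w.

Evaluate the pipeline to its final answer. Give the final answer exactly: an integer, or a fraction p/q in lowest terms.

Part 1: T(3) = 3*(45) + 2*(-38) + 1*(48) = 107; iterating: T(3)=107, T(4)=373, T(5)=1378, T(6)=4987, T(7)=18090, T(8)=65622; answer 65622
Part 2: A1 = 65622; r = -25; cross terms: (-9*34 - 28*-5)=-166, (28*-25 - -29*34)=286, (-29*-5 - -9*-25)=-80; twice the area = |40| = 40; area = 20; answer 20
Part 3: A2 = 20; threaded value p + q = 21; w = -5; 2*(-5)^2 + 4 = (50) + (4) = 54; answer 54

54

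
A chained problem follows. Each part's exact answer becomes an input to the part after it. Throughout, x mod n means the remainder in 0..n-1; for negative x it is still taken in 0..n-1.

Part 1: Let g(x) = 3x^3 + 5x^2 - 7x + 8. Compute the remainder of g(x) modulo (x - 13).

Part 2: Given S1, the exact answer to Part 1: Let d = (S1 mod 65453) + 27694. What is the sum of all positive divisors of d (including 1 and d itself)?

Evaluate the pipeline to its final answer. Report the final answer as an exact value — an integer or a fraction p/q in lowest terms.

Part 1: remainder = value at the root: 3*(13)^3 + 5*(13)^2 - 7*(13)^1 + 8 = (6591) + (845) + (-91) + (8) = 7353; answer 7353
Part 2: S1 = 7353; d = 35047; 35047 = 101 * 347; sigma = (1 + 101) * (1 + 347) = 102 * 348 = 35496; answer 35496

35496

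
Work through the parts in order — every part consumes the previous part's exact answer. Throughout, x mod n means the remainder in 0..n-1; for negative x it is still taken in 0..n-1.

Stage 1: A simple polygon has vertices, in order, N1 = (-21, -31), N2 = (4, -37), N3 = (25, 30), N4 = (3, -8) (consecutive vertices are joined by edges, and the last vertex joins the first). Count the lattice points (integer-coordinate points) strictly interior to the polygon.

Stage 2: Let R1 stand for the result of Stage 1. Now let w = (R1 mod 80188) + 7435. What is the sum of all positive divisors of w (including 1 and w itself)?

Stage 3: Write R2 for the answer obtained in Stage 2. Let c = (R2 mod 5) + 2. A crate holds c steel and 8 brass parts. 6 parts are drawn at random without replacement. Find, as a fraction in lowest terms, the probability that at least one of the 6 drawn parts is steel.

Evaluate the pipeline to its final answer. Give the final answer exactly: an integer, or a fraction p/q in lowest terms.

Stage 1: cross terms: (-21*-37 - 4*-31)=901, (4*30 - 25*-37)=1045, (25*-8 - 3*30)=-290, (3*-31 - -21*-8)=-261; twice the area = |1395| = 1395; area = 1395/2; boundary points = 1 + 1 + 2 + 1 = 5; strictly interior points = area - boundary/2 + 1 = 696; answer 696
Stage 2: R1 = 696; w = 8131; 8131 = 47 * 173; sigma = (1 + 47) * (1 + 173) = 48 * 174 = 8352; answer 8352
Stage 3: R2 = 8352; c = 4; total draws C(12,6) = 924; complement C(8,6) = 28; favorable 924 - 28 = 896; P = 32/33; answer 32/33

32/33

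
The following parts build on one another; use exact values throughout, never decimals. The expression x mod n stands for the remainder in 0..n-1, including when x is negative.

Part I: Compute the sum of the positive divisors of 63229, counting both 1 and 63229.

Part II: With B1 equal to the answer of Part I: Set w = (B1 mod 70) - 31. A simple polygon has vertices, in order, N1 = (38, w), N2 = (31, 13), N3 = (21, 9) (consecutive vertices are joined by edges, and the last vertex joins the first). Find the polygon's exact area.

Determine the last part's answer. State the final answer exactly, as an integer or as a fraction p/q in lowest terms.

Part I: 63229 = 53 * 1193; sigma = (1 + 53) * (1 + 1193) = 54 * 1194 = 64476; answer 64476
Part II: B1 = 64476; w = -25; cross terms: (38*13 - 31*-25)=1269, (31*9 - 21*13)=6, (21*-25 - 38*9)=-867; twice the area = |408| = 408; area = 204; answer 204

204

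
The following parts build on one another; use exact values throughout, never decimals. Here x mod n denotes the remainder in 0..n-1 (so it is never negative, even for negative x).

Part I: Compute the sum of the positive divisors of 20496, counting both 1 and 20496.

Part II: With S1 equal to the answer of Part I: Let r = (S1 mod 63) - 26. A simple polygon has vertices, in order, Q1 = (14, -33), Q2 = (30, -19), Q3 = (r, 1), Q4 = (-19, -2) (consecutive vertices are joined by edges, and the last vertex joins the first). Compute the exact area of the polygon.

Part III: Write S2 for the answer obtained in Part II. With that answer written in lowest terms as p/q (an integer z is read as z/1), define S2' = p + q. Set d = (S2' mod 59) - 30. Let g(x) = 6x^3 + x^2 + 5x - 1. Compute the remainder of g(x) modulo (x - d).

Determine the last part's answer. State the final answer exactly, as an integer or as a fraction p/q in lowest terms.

6149

Part I: 20496 = 2^4 * 3 * 7 * 61; sigma = (1 + 2 + 4 + 8 + 16) * (1 + 3) * (1 + 7) * (1 + 61) = 31 * 4 * 8 * 62 = 61504; answer 61504
Part II: S1 = 61504; r = -10; cross terms: (14*-19 - 30*-33)=724, (30*1 - -10*-19)=-160, (-10*-2 - -19*1)=39, (-19*-33 - 14*-2)=655; twice the area = |1258| = 1258; area = 629; answer 629
Part III: S2 = 629; threaded value p + q = 630; d = 10; remainder = value at the root: 6*(10)^3 + 1*(10)^2 + 5*(10)^1 - 1 = (6000) + (100) + (50) + (-1) = 6149; answer 6149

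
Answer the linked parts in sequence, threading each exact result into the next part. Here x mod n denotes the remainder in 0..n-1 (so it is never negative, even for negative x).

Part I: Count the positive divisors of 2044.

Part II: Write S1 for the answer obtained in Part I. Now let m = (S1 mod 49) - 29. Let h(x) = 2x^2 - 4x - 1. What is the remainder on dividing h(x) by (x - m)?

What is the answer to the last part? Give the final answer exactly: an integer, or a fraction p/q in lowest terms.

Part I: 2044 = 2^2 * 7 * 73; number of divisors = (2+1) * (1+1) * (1+1) = 12; answer 12
Part II: S1 = 12; m = -17; remainder = value at the root: 2*(-17)^2 - 4*(-17)^1 - 1 = (578) + (68) + (-1) = 645; answer 645

645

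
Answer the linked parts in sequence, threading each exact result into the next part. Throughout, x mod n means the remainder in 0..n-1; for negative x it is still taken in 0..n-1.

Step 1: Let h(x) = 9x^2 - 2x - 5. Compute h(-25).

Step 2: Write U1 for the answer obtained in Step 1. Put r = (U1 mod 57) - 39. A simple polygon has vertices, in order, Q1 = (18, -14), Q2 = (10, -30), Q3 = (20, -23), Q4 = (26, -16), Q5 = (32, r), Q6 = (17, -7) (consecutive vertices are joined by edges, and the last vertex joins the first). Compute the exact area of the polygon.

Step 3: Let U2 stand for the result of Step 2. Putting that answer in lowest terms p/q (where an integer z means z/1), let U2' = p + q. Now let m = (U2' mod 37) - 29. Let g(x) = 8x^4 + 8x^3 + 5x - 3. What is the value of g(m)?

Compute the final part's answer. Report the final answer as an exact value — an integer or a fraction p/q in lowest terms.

793059

Step 1: 9*(-25)^2 - 2*(-25)^1 - 5 = (5625) + (50) + (-5) = 5670; answer 5670
Step 2: U1 = 5670; r = -12; cross terms: (18*-30 - 10*-14)=-400, (10*-23 - 20*-30)=370, (20*-16 - 26*-23)=278, (26*-12 - 32*-16)=200, (32*-7 - 17*-12)=-20, (17*-14 - 18*-7)=-112; twice the area = |316| = 316; area = 158; answer 158
Step 3: U2 = 158; threaded value p + q = 159; m = -18; 8*(-18)^4 + 8*(-18)^3 + 5*(-18)^1 - 3 = (839808) + (-46656) + (-90) + (-3) = 793059; answer 793059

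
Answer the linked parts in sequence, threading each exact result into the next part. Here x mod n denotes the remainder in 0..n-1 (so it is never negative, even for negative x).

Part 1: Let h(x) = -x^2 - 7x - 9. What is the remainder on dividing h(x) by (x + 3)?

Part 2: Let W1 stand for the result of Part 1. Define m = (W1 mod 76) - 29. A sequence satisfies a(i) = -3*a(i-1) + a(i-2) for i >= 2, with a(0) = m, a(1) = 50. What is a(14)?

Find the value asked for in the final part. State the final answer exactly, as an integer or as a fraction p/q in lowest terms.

Part 1: remainder = value at the root: -1*(-3)^2 - 7*(-3)^1 - 9 = (-9) + (21) + (-9) = 3; answer 3
Part 2: W1 = 3; m = -26; a(2) = -3*(50) + 1*(-26) = -176; iterating: a(2)=-176, a(3)=578, a(4)=-1910, a(5)=6308, a(6)=-20834, a(7)=68810, a(8)=-227264, a(9)=750602, a(10)=-2479070, a(11)=8187812, a(12)=-27042506, a(13)=89315330, a(14)=-294988496; answer -294988496

-294988496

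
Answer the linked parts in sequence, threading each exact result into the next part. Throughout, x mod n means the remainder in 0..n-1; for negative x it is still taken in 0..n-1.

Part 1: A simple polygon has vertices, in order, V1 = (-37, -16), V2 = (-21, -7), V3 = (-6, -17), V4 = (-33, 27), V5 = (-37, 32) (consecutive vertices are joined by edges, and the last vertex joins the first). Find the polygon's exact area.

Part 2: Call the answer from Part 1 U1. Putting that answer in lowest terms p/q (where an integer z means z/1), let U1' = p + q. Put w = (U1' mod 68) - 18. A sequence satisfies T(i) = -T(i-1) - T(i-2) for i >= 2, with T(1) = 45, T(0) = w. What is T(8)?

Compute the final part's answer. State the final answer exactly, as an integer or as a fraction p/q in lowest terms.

-33

Part 1: cross terms: (-37*-7 - -21*-16)=-77, (-21*-17 - -6*-7)=315, (-6*27 - -33*-17)=-723, (-33*32 - -37*27)=-57, (-37*-16 - -37*32)=1776; twice the area = |1234| = 1234; area = 617; answer 617
Part 2: U1 = 617; threaded value p + q = 618; w = -12; T(2) = -1*(45) - 1*(-12) = -33; iterating: T(2)=-33, T(3)=-12, T(4)=45, T(5)=-33, T(6)=-12, T(7)=45, T(8)=-33; answer -33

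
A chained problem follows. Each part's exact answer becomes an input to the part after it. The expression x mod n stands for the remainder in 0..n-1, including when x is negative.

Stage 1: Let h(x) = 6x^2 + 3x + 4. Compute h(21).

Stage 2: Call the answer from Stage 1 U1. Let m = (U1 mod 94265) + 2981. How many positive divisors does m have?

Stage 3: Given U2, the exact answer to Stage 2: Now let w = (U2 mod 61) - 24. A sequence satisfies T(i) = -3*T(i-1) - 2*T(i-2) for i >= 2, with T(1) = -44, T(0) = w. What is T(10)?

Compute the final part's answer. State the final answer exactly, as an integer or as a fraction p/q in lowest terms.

53188

Stage 1: 6*(21)^2 + 3*(21)^1 + 4 = (2646) + (63) + (4) = 2713; answer 2713
Stage 2: U1 = 2713; m = 5694; 5694 = 2 * 3 * 13 * 73; number of divisors = (1+1) * (1+1) * (1+1) * (1+1) = 16; answer 16
Stage 3: U2 = 16; w = -8; T(2) = -3*(-44) - 2*(-8) = 148; iterating: T(2)=148, T(3)=-356, T(4)=772, T(5)=-1604, T(6)=3268, T(7)=-6596, T(8)=13252, T(9)=-26564, T(10)=53188; answer 53188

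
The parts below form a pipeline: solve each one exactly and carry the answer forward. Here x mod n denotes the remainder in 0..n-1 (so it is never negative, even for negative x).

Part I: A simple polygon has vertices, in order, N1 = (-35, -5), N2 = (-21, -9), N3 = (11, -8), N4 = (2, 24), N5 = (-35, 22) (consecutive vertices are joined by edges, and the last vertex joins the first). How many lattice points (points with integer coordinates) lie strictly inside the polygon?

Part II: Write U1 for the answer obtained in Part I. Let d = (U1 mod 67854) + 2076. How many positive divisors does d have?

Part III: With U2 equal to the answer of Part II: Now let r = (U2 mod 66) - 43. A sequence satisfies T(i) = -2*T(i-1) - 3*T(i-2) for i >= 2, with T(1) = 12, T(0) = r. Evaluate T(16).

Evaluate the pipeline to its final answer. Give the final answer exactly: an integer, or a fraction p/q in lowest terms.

Part I: cross terms: (-35*-9 - -21*-5)=210, (-21*-8 - 11*-9)=267, (11*24 - 2*-8)=280, (2*22 - -35*24)=884, (-35*-5 - -35*22)=945; twice the area = |2586| = 2586; area = 1293; boundary points = 2 + 1 + 1 + 1 + 27 = 32; strictly interior points = area - boundary/2 + 1 = 1278; answer 1278
Part II: U1 = 1278; d = 3354; 3354 = 2 * 3 * 13 * 43; number of divisors = (1+1) * (1+1) * (1+1) * (1+1) = 16; answer 16
Part III: U2 = 16; r = -27; T(2) = -2*(12) - 3*(-27) = 57; iterating: T(2)=57, T(3)=-150, T(4)=129, T(5)=192, T(6)=-771, T(7)=966, T(8)=381, T(9)=-3660, T(10)=6177, T(11)=-1374, T(12)=-15783, T(13)=35688, T(14)=-24027, T(15)=-59010, T(16)=190101; answer 190101

190101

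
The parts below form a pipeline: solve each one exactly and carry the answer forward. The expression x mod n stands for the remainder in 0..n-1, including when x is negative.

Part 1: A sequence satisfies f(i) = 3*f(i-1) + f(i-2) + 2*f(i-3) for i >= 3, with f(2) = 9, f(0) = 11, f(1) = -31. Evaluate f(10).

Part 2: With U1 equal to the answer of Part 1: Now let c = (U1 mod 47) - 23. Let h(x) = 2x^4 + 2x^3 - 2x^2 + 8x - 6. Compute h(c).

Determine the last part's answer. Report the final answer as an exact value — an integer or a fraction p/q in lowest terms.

1484

Part 1: f(3) = 3*(9) + 1*(-31) + 2*(11) = 18; iterating: f(3)=18, f(4)=1, f(5)=39, f(6)=154, f(7)=503, f(8)=1741, f(9)=6034, f(10)=20849; answer 20849
Part 2: U1 = 20849; c = 5; 2*(5)^4 + 2*(5)^3 - 2*(5)^2 + 8*(5)^1 - 6 = (1250) + (250) + (-50) + (40) + (-6) = 1484; answer 1484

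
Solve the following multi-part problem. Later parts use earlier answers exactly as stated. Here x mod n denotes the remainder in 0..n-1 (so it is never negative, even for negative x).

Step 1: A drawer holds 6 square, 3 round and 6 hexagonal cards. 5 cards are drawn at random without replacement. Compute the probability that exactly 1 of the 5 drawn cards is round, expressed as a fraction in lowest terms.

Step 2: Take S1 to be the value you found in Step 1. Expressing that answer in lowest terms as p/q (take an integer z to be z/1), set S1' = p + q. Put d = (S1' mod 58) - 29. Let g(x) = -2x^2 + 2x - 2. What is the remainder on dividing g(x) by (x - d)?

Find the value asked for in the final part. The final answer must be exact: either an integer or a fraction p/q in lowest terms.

-182

Step 1: total draws C(15,5) = 3003; favorable C(3,1)*C(12,4) = 1485; P = 45/91; answer 45/91
Step 2: S1 = 45/91; threaded value p + q = 136; d = -9; remainder = value at the root: -2*(-9)^2 + 2*(-9)^1 - 2 = (-162) + (-18) + (-2) = -182; answer -182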